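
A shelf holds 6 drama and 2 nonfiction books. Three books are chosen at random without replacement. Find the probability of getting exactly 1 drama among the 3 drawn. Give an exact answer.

3/28

One ordering (drama drawn first) has probability 6/8 × 2/7 × 1/6 = 12/336 = 1/28.
There are C(3,1) = 3 such orderings, each equally likely, so P = 3 × 1/28 = 3/28.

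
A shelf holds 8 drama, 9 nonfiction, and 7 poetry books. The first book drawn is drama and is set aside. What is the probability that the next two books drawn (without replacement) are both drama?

After the first draw, 7 of the remaining 23 books are drama.
P = 7/23 × 6/22 = 42/506 = 21/253.

21/253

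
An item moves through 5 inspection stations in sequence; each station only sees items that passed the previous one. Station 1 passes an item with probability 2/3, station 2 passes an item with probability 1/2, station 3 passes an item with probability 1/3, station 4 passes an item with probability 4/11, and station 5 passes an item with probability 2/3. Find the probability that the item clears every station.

8/297

Multiplying along the chain,
P = 2/3 × 1/2 × 1/3 × 4/11 × 2/3 = 16/594 = 8/297.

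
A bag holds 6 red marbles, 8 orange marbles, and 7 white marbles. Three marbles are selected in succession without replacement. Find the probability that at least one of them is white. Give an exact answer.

P(no white) = 14/21 × 13/20 × 12/19 = 2184/7980 = 26/95.
P(at least one) = 1 − 26/95 = 69/95.

69/95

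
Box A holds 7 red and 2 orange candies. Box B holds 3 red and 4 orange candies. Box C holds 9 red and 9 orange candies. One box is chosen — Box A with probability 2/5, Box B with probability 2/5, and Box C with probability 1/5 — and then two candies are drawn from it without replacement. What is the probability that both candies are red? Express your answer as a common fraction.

241/714

From Box A: P(both red) = (7/9)(6/8) = 7/12.
From Box B: P(both red) = (3/7)(2/6) = 1/7.
From Box C: P(both red) = (9/18)(8/17) = 4/17.
Total probability = (2/5)(7/12) + (2/5)(1/7) + (1/5)(4/17) = 241/714.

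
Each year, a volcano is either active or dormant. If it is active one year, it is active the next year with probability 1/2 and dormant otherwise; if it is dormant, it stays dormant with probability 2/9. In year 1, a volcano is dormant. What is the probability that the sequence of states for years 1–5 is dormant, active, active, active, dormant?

Year 1 is given. For each transition, use the conditional probability from the current state:
P(active | dormant) = 7/9; P(active | active) = 1/2; P(active | active) = 1/2; P(dormant | active) = 1/2.
P = 7/9 × 1/2 × 1/2 × 1/2 = 7/72.

7/72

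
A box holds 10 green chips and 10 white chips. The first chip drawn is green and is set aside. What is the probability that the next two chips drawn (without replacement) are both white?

5/19

After the first draw, 10 of the remaining 19 chips are white.
P = 10/19 × 9/18 = 90/342 = 5/19.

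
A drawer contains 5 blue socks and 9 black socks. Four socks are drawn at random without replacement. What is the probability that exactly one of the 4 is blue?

One ordering (blue drawn first) has probability 5/14 × 9/13 × 8/12 × 7/11 = 2520/24024 = 15/143.
There are C(4,1) = 4 such orderings, each equally likely, so P = 4 × 15/143 = 60/143.

60/143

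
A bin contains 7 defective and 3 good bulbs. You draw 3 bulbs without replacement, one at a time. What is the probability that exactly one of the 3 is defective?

7/40

One ordering (defective drawn first) has probability 7/10 × 3/9 × 2/8 = 42/720 = 7/120.
There are C(3,1) = 3 such orderings, each equally likely, so P = 3 × 7/120 = 7/40.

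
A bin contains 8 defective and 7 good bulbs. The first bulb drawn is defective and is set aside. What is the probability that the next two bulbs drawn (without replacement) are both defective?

3/13

After the first draw, 7 of the remaining 14 bulbs are defective.
P = 7/14 × 6/13 = 42/182 = 3/13.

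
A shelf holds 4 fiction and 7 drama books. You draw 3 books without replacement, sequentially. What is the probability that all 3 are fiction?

P(all fiction) = 4/11 × 3/10 × 2/9 = 24/990 = 4/165.

4/165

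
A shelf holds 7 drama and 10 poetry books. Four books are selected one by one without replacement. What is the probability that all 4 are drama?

1/68

P = 7/17 × 6/16 × 5/15 × 4/14 = 840/57120 = 1/68.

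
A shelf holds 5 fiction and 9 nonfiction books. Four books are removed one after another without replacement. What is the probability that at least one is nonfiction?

P(no nonfiction) = 5/14 × 4/13 × 3/12 × 2/11 = 120/24024 = 5/1001.
P(at least one) = 1 − 5/1001 = 996/1001.

996/1001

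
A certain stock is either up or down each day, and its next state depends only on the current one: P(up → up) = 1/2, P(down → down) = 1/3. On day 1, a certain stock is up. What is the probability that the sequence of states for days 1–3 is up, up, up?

Day 1 is given. For each transition, use the conditional probability from the current state:
P(up | up) = 1/2; P(up | up) = 1/2.
P = 1/2 × 1/2 = 1/4.

1/4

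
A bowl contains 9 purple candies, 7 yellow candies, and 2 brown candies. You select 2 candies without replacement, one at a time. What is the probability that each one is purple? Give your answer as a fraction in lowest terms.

4/17

P = 9/18 × 8/17 = 72/306 = 4/17.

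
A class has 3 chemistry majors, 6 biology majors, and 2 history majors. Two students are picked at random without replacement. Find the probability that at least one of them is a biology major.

9/11

P(no biology majors) = 5/11 × 4/10 = 20/110 = 2/11.
P(at least one) = 1 − 2/11 = 9/11.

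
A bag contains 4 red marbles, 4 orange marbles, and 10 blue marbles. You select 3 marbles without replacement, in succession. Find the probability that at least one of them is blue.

95/102

P(no blue) = 8/18 × 7/17 × 6/16 = 336/4896 = 7/102.
P(at least one) = 1 − 7/102 = 95/102.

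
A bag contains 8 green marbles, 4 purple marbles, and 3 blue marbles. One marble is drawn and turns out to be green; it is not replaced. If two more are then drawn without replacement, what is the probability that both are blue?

3/91

After the first draw, 3 of the remaining 14 marbles are blue.
P = 3/14 × 2/13 = 6/182 = 3/91.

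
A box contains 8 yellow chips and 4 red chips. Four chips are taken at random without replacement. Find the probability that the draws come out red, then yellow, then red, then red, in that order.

Multiply the probability of each draw given the previous ones:
P = 4/12 × 8/11 × 3/10 × 2/9 = 192/11880 = 8/495.

8/495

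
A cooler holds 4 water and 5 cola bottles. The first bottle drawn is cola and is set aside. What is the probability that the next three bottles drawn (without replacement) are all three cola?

1/14

With the first bottle removed, 4 cola remain out of 8.
P = 4/8 × 3/7 × 2/6 = 24/336 = 1/14.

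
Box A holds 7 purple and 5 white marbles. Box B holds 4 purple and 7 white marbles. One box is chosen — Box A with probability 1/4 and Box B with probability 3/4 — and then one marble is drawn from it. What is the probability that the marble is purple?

221/528

From Box A: P(purple) = 7/12.
From Box B: P(purple) = 4/11.
Total probability = (1/4)(7/12) + (3/4)(4/11) = 221/528.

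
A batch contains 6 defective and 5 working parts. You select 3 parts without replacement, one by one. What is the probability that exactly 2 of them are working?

4/11

One ordering (working drawn first) has probability 5/11 × 4/10 × 6/9 = 120/990 = 4/33.
There are C(3,2) = 3 such orderings, each equally likely, so P = 3 × 4/33 = 4/11.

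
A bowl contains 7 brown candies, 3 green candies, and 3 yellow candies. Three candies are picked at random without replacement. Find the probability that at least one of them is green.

P(no green) = 10/13 × 9/12 × 8/11 = 720/1716 = 60/143.
P(at least one) = 1 − 60/143 = 83/143.

83/143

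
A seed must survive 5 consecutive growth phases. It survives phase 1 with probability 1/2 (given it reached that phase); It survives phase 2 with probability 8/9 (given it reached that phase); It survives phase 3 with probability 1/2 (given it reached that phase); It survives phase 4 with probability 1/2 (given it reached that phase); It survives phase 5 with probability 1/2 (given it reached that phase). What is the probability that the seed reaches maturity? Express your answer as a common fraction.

1/18

Each stage is reached only if all earlier stages succeed, so
P = 1/2 × 8/9 × 1/2 × 1/2 × 1/2 = 8/144 = 1/18.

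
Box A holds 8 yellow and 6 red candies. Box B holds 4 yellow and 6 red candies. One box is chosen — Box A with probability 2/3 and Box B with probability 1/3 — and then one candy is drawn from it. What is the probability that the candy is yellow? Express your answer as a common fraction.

From Box A: P(yellow) = 8/14.
From Box B: P(yellow) = 4/10.
Total probability = (2/3)(8/14) + (1/3)(4/10) = 18/35.

18/35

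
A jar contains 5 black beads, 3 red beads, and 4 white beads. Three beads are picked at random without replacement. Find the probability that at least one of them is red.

P(no red) = 9/12 × 8/11 × 7/10 = 504/1320 = 21/55.
P(at least one) = 1 − 21/55 = 34/55.

34/55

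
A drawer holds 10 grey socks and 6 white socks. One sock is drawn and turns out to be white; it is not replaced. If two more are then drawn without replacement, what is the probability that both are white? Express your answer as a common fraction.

With the first sock removed, 5 white remain out of 15.
P = 5/15 × 4/14 = 20/210 = 2/21.

2/21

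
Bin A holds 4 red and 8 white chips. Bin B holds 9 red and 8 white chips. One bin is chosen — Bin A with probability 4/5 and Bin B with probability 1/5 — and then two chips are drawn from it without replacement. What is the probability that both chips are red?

From Bin A: P(both red) = (4/12)(3/11) = 1/11.
From Bin B: P(both red) = (9/17)(8/16) = 9/34.
Total probability = (4/5)(1/11) + (1/5)(9/34) = 47/374.

47/374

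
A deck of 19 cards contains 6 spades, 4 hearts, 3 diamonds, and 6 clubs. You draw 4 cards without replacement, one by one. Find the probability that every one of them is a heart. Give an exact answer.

P = 4/19 × 3/18 × 2/17 × 1/16 = 24/93024 = 1/3876.

1/3876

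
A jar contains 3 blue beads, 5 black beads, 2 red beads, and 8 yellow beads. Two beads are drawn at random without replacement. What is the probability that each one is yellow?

28/153

P = 8/18 × 7/17 = 56/306 = 28/153.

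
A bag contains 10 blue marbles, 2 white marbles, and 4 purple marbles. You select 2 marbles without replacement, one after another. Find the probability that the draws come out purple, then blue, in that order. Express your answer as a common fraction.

1/6

Each draw changes the counts, so multiply the conditional probabilities along the sequence:
P = 4/16 × 10/15 = 40/240 = 1/6.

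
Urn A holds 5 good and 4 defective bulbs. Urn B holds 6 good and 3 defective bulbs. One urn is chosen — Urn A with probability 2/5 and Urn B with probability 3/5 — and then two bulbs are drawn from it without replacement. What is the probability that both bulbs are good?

From Urn A: P(both good) = (5/9)(4/8) = 5/18.
From Urn B: P(both good) = (6/9)(5/8) = 5/12.
Total probability = (2/5)(5/18) + (3/5)(5/12) = 13/36.

13/36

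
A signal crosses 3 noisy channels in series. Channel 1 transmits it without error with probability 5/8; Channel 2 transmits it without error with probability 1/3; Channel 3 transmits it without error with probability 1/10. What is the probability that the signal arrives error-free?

1/48

Each stage is reached only if all earlier stages succeed, so
P = 5/8 × 1/3 × 1/10 = 5/240 = 1/48.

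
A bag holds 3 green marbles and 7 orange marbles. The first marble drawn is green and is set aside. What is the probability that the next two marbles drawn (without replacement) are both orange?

With the first marble removed, 7 orange remain out of 9.
P = 7/9 × 6/8 = 42/72 = 7/12.

7/12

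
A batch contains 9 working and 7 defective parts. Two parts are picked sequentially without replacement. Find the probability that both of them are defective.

7/40

P(every draw is defective) = 7/16 × 6/15 = 42/240 = 7/40.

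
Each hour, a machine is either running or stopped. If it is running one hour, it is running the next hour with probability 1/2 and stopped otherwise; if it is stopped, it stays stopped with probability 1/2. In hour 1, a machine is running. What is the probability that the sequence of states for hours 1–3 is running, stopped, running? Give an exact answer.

1/4

Hour 1 is given. For each transition, use the conditional probability from the current state:
P(stopped | running) = 1/2; P(running | stopped) = 1/2.
P = 1/2 × 1/2 = 1/4.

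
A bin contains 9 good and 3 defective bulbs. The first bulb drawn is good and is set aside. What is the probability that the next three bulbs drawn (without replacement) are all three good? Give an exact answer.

56/165

After the first draw, 8 of the remaining 11 bulbs are good.
P = 8/11 × 7/10 × 6/9 = 336/990 = 56/165.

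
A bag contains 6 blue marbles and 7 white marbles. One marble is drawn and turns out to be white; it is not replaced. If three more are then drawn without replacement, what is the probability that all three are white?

1/11

With the first marble removed, 6 white remain out of 12.
P = 6/12 × 5/11 × 4/10 = 120/1320 = 1/11.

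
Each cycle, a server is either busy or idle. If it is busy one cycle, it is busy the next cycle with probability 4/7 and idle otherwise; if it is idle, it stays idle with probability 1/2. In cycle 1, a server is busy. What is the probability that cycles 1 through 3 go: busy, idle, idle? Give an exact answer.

Cycle 1 is given. For each transition, use the conditional probability from the current state:
P(idle | busy) = 3/7; P(idle | idle) = 1/2.
P = 3/7 × 1/2 = 3/14.

3/14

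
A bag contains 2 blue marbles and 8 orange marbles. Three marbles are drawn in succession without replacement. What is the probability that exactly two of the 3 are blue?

1/15

One ordering (blue drawn first) has probability 2/10 × 1/9 × 8/8 = 16/720 = 1/45.
There are C(3,2) = 3 such orderings, each equally likely, so P = 3 × 1/45 = 1/15.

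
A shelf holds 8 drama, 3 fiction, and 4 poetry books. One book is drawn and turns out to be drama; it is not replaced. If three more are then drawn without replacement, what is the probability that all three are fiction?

1/364

After the first draw, 3 of the remaining 14 books are fiction.
P = 3/14 × 2/13 × 1/12 = 6/2184 = 1/364.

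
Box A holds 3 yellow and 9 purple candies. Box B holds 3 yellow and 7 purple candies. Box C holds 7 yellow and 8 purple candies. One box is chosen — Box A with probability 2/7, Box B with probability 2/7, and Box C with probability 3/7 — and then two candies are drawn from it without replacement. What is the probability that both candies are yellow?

From Box A: P(both yellow) = (3/12)(2/11) = 1/22.
From Box B: P(both yellow) = (3/10)(2/9) = 1/15.
From Box C: P(both yellow) = (7/15)(6/14) = 1/5.
Total probability = (2/7)(1/22) + (2/7)(1/15) + (3/7)(1/5) = 136/1155.

136/1155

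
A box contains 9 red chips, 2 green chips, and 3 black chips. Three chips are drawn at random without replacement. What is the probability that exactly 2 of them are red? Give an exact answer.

45/91

One ordering (red drawn first) has probability 9/14 × 8/13 × 5/12 = 360/2184 = 15/91.
There are C(3,2) = 3 such orderings, each equally likely, so P = 3 × 15/91 = 45/91.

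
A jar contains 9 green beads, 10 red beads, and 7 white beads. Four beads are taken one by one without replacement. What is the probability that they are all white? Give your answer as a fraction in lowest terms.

7/2990

P = 7/26 × 6/25 × 5/24 × 4/23 = 840/358800 = 7/2990.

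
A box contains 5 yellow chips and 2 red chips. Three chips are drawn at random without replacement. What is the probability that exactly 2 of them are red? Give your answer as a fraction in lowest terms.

1/7

One ordering (red drawn first) has probability 2/7 × 1/6 × 5/5 = 10/210 = 1/21.
There are C(3,2) = 3 such orderings, each equally likely, so P = 3 × 1/21 = 1/7.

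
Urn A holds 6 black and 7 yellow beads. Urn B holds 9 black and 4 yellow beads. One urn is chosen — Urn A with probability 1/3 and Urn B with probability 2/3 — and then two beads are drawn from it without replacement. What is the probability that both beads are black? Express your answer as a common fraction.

From Urn A: P(both black) = (6/13)(5/12) = 5/26.
From Urn B: P(both black) = (9/13)(8/12) = 6/13.
Total probability = (1/3)(5/26) + (2/3)(6/13) = 29/78.

29/78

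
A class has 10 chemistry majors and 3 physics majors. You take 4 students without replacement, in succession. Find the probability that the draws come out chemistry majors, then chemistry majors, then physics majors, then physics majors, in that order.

Multiply the probability of each draw given the previous ones:
P = 10/13 × 9/12 × 3/11 × 2/10 = 540/17160 = 9/286.

9/286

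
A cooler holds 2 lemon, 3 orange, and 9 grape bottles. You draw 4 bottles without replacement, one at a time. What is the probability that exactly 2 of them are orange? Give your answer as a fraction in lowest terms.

One ordering (orange drawn first) has probability 3/14 × 2/13 × 11/12 × 10/11 = 660/24024 = 5/182.
There are C(4,2) = 6 such orderings, each equally likely, so P = 6 × 5/182 = 15/91.

15/91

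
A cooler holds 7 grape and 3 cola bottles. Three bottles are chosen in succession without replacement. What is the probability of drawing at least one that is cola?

17/24

P(no cola) = 7/10 × 6/9 × 5/8 = 210/720 = 7/24.
P(at least one) = 1 − 7/24 = 17/24.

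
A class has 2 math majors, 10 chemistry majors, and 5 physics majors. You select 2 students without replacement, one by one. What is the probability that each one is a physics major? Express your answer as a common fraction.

P(every draw is a physics major) = 5/17 × 4/16 = 20/272 = 5/68.

5/68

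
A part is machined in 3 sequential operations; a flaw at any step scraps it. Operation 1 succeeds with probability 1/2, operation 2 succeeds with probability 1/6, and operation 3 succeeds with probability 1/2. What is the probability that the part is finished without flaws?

1/24

Multiplying along the chain,
P = 1/2 × 1/6 × 1/2 = 1/24.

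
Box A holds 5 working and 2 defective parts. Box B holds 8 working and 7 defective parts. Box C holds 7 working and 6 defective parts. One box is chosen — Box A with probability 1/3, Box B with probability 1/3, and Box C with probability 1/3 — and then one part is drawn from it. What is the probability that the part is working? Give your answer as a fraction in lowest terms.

From Box A: P(working) = 5/7.
From Box B: P(working) = 8/15.
From Box C: P(working) = 7/13.
Total probability = (1/3)(5/7) + (1/3)(8/15) + (1/3)(7/13) = 2438/4095.

2438/4095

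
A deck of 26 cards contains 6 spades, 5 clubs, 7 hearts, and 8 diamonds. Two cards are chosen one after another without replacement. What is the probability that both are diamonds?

P(every draw is a diamond) = 8/26 × 7/25 = 56/650 = 28/325.

28/325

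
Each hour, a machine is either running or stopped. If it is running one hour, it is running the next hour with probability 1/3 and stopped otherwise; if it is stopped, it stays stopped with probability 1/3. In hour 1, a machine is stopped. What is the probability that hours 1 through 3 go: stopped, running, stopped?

4/9

Hour 1 is given. For each transition, use the conditional probability from the current state:
P(running | stopped) = 2/3; P(stopped | running) = 2/3.
P = 2/3 × 2/3 = 4/9.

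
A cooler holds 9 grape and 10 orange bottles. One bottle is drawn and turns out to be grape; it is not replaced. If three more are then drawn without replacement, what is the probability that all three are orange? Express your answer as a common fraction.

After the first draw, 10 of the remaining 18 bottles are orange.
P = 10/18 × 9/17 × 8/16 = 720/4896 = 5/34.

5/34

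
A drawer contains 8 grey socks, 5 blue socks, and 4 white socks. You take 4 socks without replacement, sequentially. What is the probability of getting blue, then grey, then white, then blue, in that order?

Multiply the probability of each draw given the previous ones:
P = 5/17 × 8/16 × 4/15 × 4/14 = 640/57120 = 4/357.

4/357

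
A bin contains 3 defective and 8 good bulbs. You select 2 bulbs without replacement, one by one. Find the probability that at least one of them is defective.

P(no defective) = 8/11 × 7/10 = 56/110 = 28/55.
P(at least one) = 1 − 28/55 = 27/55.

27/55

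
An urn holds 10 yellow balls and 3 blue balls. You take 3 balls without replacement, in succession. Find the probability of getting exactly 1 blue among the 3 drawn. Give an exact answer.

135/286

One ordering (blue drawn first) has probability 3/13 × 10/12 × 9/11 = 270/1716 = 45/286.
There are C(3,1) = 3 such orderings, each equally likely, so P = 3 × 45/286 = 135/286.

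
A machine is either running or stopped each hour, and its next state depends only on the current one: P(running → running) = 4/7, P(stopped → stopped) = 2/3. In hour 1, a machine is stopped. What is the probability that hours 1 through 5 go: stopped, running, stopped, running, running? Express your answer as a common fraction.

4/147

Hour 1 is given. For each transition, use the conditional probability from the current state:
P(running | stopped) = 1/3; P(stopped | running) = 3/7; P(running | stopped) = 1/3; P(running | running) = 4/7.
P = 1/3 × 3/7 × 1/3 × 4/7 = 12/441 = 4/147.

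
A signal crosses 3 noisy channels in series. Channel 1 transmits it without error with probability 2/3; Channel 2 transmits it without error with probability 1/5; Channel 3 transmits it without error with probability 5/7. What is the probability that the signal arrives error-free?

Multiplying along the chain,
P = 2/3 × 1/5 × 5/7 = 10/105 = 2/21.

2/21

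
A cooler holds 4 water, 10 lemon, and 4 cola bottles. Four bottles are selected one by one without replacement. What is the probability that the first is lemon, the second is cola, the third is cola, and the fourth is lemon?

1/68

Multiply the probability of each draw given the previous ones:
P = 10/18 × 4/17 × 3/16 × 9/15 = 1080/73440 = 1/68.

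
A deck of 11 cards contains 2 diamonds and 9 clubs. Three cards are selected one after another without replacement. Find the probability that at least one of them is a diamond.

P(no diamonds) = 9/11 × 8/10 × 7/9 = 504/990 = 28/55.
P(at least one) = 1 − 28/55 = 27/55.

27/55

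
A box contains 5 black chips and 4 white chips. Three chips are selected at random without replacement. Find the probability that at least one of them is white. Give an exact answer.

P(no white) = 5/9 × 4/8 × 3/7 = 60/504 = 5/42.
P(at least one) = 1 − 5/42 = 37/42.

37/42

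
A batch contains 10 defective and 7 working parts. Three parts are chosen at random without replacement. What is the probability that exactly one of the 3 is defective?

21/68

One ordering (defective drawn first) has probability 10/17 × 7/16 × 6/15 = 420/4080 = 7/68.
There are C(3,1) = 3 such orderings, each equally likely, so P = 3 × 7/68 = 21/68.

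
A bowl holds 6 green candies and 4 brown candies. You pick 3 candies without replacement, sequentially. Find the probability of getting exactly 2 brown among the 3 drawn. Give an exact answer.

One ordering (brown drawn first) has probability 4/10 × 3/9 × 6/8 = 72/720 = 1/10.
There are C(3,2) = 3 such orderings, each equally likely, so P = 3 × 1/10 = 3/10.

3/10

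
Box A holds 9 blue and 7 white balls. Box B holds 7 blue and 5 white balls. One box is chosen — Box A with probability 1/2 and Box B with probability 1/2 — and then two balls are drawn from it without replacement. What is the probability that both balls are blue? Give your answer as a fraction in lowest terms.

From Box A: P(both blue) = (9/16)(8/15) = 3/10.
From Box B: P(both blue) = (7/12)(6/11) = 7/22.
Total probability = (1/2)(3/10) + (1/2)(7/22) = 17/55.

17/55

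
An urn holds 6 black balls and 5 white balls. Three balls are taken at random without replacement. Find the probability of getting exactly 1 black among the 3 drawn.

4/11

One ordering (black drawn first) has probability 6/11 × 5/10 × 4/9 = 120/990 = 4/33.
There are C(3,1) = 3 such orderings, each equally likely, so P = 3 × 4/33 = 4/11.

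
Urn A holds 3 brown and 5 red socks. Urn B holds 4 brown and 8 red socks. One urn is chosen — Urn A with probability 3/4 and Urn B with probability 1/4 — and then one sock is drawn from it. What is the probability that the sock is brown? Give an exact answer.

From Urn A: P(brown) = 3/8.
From Urn B: P(brown) = 4/12.
Total probability = (3/4)(3/8) + (1/4)(4/12) = 35/96.

35/96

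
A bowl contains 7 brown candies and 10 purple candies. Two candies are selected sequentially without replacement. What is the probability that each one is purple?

P(every draw is purple) = 10/17 × 9/16 = 90/272 = 45/136.

45/136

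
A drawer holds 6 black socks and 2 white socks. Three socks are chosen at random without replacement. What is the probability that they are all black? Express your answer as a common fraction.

5/14

P = 6/8 × 5/7 × 4/6 = 120/336 = 5/14.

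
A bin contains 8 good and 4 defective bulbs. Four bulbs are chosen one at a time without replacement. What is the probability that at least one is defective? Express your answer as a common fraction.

P(no defective) = 8/12 × 7/11 × 6/10 × 5/9 = 1680/11880 = 14/99.
P(at least one) = 1 − 14/99 = 85/99.

85/99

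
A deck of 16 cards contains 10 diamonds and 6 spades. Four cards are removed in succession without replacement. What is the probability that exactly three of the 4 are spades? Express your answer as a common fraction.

One ordering (spades drawn first) has probability 6/16 × 5/15 × 4/14 × 10/13 = 1200/43680 = 5/182.
There are C(4,3) = 4 such orderings, each equally likely, so P = 4 × 5/182 = 10/91.

10/91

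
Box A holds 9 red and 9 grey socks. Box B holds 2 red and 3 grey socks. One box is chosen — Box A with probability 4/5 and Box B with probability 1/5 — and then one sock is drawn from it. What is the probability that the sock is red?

12/25

From Box A: P(red) = 9/18.
From Box B: P(red) = 2/5.
Total probability = (4/5)(9/18) + (1/5)(2/5) = 12/25.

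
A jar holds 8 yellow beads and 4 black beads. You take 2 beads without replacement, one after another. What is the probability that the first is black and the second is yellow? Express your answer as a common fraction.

8/33

Multiply the probability of each draw given the previous ones:
P = 4/12 × 8/11 = 32/132 = 8/33.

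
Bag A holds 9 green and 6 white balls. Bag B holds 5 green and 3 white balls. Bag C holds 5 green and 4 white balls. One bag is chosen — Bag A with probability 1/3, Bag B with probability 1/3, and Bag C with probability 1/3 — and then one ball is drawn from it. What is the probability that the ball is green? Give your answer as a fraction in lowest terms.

From Bag A: P(green) = 9/15.
From Bag B: P(green) = 5/8.
From Bag C: P(green) = 5/9.
Total probability = (1/3)(9/15) + (1/3)(5/8) + (1/3)(5/9) = 641/1080.

641/1080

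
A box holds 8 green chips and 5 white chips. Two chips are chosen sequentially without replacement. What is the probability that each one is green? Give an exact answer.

14/39

P = 8/13 × 7/12 = 56/156 = 14/39.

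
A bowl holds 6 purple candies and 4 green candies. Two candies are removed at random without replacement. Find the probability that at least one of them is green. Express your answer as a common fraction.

P(no green) = 6/10 × 5/9 = 30/90 = 1/3.
P(at least one) = 1 − 1/3 = 2/3.

2/3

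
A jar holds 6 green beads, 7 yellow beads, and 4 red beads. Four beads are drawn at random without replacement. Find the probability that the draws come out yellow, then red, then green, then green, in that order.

Multiply the probability of each draw given the previous ones:
P = 7/17 × 4/16 × 6/15 × 5/14 = 840/57120 = 1/68.

1/68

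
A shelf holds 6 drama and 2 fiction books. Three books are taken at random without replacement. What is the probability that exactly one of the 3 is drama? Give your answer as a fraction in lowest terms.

One ordering (drama drawn first) has probability 6/8 × 2/7 × 1/6 = 12/336 = 1/28.
There are C(3,1) = 3 such orderings, each equally likely, so P = 3 × 1/28 = 3/28.

3/28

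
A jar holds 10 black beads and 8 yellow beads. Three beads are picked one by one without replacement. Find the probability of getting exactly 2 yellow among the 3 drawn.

35/102

One ordering (yellow drawn first) has probability 8/18 × 7/17 × 10/16 = 560/4896 = 35/306.
There are C(3,2) = 3 such orderings, each equally likely, so P = 3 × 35/306 = 35/102.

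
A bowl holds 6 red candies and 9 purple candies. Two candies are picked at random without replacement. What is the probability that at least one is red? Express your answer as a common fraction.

23/35

P(no red) = 9/15 × 8/14 = 72/210 = 12/35.
P(at least one) = 1 − 12/35 = 23/35.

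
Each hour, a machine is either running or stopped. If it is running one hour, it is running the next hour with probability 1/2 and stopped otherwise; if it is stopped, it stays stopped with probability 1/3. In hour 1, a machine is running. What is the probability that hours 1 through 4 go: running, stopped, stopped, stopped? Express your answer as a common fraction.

Hour 1 is given. For each transition, use the conditional probability from the current state:
P(stopped | running) = 1/2; P(stopped | stopped) = 1/3; P(stopped | stopped) = 1/3.
P = 1/2 × 1/3 × 1/3 = 1/18.

1/18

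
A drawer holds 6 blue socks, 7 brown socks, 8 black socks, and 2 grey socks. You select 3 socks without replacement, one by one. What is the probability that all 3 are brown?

P(every draw is brown) = 7/23 × 6/22 × 5/21 = 210/10626 = 5/253.

5/253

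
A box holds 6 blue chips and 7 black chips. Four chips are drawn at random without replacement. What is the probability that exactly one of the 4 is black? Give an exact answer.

28/143

One ordering (black drawn first) has probability 7/13 × 6/12 × 5/11 × 4/10 = 840/17160 = 7/143.
There are C(4,1) = 4 such orderings, each equally likely, so P = 4 × 7/143 = 28/143.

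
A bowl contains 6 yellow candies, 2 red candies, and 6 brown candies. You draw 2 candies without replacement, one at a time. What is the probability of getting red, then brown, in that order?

Each draw changes the counts, so multiply the conditional probabilities along the sequence:
P = 2/14 × 6/13 = 12/182 = 6/91.

6/91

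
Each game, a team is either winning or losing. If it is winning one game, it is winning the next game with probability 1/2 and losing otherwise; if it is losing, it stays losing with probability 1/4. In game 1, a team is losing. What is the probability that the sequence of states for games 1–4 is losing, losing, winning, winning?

Game 1 is given. For each transition, use the conditional probability from the current state:
P(losing | losing) = 1/4; P(winning | losing) = 3/4; P(winning | winning) = 1/2.
P = 1/4 × 3/4 × 1/2 = 3/32.

3/32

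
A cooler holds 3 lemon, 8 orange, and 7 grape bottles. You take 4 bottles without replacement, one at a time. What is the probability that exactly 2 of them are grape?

One ordering (grape drawn first) has probability 7/18 × 6/17 × 11/16 × 10/15 = 4620/73440 = 77/1224.
There are C(4,2) = 6 such orderings, each equally likely, so P = 6 × 77/1224 = 77/204.

77/204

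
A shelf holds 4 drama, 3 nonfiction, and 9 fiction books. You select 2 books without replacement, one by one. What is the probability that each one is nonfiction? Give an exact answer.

P(all nonfiction) = 3/16 × 2/15 = 6/240 = 1/40.

1/40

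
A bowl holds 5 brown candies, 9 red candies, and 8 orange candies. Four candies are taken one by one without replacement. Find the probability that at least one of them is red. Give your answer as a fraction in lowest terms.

120/133

P(no red) = 13/22 × 12/21 × 11/20 × 10/19 = 17160/175560 = 13/133.
P(at least one) = 1 − 13/133 = 120/133.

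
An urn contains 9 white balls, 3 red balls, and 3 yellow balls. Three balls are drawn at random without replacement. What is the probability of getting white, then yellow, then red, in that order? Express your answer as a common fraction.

Multiply the probability of each draw given the previous ones:
P = 9/15 × 3/14 × 3/13 = 81/2730 = 27/910.

27/910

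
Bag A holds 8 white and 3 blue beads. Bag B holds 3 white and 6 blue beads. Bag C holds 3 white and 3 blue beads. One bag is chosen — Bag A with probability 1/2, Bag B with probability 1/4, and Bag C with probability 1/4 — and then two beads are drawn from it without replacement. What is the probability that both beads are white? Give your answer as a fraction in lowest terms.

859/2640

From Bag A: P(both white) = (8/11)(7/10) = 28/55.
From Bag B: P(both white) = (3/9)(2/8) = 1/12.
From Bag C: P(both white) = (3/6)(2/5) = 1/5.
Total probability = (1/2)(28/55) + (1/4)(1/12) + (1/4)(1/5) = 859/2640.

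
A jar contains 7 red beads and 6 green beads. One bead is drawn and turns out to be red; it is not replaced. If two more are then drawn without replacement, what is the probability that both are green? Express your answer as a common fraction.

5/22

After the first draw, 6 of the remaining 12 beads are green.
P = 6/12 × 5/11 = 30/132 = 5/22.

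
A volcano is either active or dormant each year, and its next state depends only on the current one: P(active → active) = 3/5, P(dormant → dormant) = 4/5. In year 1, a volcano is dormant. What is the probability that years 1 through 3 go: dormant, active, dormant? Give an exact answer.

Year 1 is given. For each transition, use the conditional probability from the current state:
P(active | dormant) = 1/5; P(dormant | active) = 2/5.
P = 1/5 × 2/5 = 2/25.

2/25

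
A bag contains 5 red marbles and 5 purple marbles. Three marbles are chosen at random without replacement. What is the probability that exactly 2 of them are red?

One ordering (red drawn first) has probability 5/10 × 4/9 × 5/8 = 100/720 = 5/36.
There are C(3,2) = 3 such orderings, each equally likely, so P = 3 × 5/36 = 5/12.

5/12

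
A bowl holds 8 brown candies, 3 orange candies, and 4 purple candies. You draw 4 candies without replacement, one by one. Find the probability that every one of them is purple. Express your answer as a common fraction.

1/1365

P = 4/15 × 3/14 × 2/13 × 1/12 = 24/32760 = 1/1365.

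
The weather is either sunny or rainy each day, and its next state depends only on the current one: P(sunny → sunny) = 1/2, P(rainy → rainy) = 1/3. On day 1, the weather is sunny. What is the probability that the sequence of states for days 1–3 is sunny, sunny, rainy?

Day 1 is given. For each transition, use the conditional probability from the current state:
P(sunny | sunny) = 1/2; P(rainy | sunny) = 1/2.
P = 1/2 × 1/2 = 1/4.

1/4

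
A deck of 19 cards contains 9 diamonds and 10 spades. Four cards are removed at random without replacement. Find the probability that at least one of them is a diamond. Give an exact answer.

P(no diamonds) = 10/19 × 9/18 × 8/17 × 7/16 = 5040/93024 = 35/646.
P(at least one) = 1 − 35/646 = 611/646.

611/646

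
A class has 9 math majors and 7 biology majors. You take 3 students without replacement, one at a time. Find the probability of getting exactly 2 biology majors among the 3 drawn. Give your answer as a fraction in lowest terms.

One ordering (biology majors drawn first) has probability 7/16 × 6/15 × 9/14 = 378/3360 = 9/80.
There are C(3,2) = 3 such orderings, each equally likely, so P = 3 × 9/80 = 27/80.

27/80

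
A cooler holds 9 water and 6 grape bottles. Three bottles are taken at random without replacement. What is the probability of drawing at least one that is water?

P(no water) = 6/15 × 5/14 × 4/13 = 120/2730 = 4/91.
P(at least one) = 1 − 4/91 = 87/91.

87/91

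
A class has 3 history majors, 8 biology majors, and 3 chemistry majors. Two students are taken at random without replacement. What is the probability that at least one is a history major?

P(no history majors) = 11/14 × 10/13 = 110/182 = 55/91.
P(at least one) = 1 − 55/91 = 36/91.

36/91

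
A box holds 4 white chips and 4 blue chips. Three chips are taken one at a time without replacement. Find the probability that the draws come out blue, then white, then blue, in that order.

Each draw changes the counts, so multiply the conditional probabilities along the sequence:
P = 4/8 × 4/7 × 3/6 = 48/336 = 1/7.

1/7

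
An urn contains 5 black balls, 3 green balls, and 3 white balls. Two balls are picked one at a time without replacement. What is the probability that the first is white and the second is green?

9/110

Each draw changes the counts, so multiply the conditional probabilities along the sequence:
P = 3/11 × 3/10 = 9/110.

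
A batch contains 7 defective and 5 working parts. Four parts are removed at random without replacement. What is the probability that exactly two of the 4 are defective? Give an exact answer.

14/33

One ordering (defective drawn first) has probability 7/12 × 6/11 × 5/10 × 4/9 = 840/11880 = 7/99.
There are C(4,2) = 6 such orderings, each equally likely, so P = 6 × 7/99 = 14/33.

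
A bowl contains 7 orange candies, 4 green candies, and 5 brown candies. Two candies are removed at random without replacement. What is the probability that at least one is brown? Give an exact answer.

13/24

P(no brown) = 11/16 × 10/15 = 110/240 = 11/24.
P(at least one) = 1 − 11/24 = 13/24.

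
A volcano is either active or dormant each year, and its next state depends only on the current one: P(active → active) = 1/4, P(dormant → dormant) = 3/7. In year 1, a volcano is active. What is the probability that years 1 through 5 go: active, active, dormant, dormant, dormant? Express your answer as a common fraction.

Year 1 is given. For each transition, use the conditional probability from the current state:
P(active | active) = 1/4; P(dormant | active) = 3/4; P(dormant | dormant) = 3/7; P(dormant | dormant) = 3/7.
P = 1/4 × 3/4 × 3/7 × 3/7 = 27/784.

27/784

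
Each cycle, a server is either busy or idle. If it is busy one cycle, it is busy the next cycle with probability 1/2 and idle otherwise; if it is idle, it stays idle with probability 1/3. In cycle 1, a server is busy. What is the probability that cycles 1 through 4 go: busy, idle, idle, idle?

1/18

Cycle 1 is given. For each transition, use the conditional probability from the current state:
P(idle | busy) = 1/2; P(idle | idle) = 1/3; P(idle | idle) = 1/3.
P = 1/2 × 1/3 × 1/3 = 1/18.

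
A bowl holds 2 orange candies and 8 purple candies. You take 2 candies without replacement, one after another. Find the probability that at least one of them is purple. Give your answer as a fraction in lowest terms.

44/45

P(no purple) = 2/10 × 1/9 = 2/90 = 1/45.
P(at least one) = 1 − 1/45 = 44/45.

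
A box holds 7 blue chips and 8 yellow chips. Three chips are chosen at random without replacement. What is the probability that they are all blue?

1/13

P(every draw is blue) = 7/15 × 6/14 × 5/13 = 210/2730 = 1/13.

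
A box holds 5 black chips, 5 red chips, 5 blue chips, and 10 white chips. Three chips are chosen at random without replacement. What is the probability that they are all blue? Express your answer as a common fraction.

P(all blue) = 5/25 × 4/24 × 3/23 = 60/13800 = 1/230.

1/230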